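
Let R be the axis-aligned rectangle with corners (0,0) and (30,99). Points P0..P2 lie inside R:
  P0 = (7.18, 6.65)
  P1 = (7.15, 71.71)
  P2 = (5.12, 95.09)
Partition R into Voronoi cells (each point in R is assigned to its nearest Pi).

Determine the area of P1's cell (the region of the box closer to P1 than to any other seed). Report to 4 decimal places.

Area of P1's cell: 1349.5831

1. box [0,30]×[0,99]: [(0, 0) (30, 0) (30, 99) (0, 99)]
2. ⊥bis P1·P0 via (7.165,39.18): [(0, 39.1767) (30, 39.1905) (30, 99) (0, 99)]  |A|=1794.4916
3. ⊥bis P1·P2 via (6.135,83.4): [(0, 82.8673) (0, 39.1767) (30, 39.1905) (30, 85.4721)]  |A|=1349.5831
4. canonical 4-gon: [(0, 82.8673) (0, 39.1767) (30, 39.1905) (30, 85.4721)]
5. shoelace: 1349.5831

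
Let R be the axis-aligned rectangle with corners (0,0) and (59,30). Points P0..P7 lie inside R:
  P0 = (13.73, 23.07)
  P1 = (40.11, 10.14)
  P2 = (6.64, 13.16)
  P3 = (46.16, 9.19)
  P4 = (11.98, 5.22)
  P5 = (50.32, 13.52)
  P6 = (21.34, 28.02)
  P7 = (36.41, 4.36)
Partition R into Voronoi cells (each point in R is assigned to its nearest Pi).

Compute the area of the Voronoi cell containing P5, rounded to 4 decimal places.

1. box [0,59]×[0,30]: [(0, 0) (59, 0) (59, 30) (0, 30)]
2. ⊥bis P5·P0 via (32.025,18.295): [(27.25, 0) (59, 0) (59, 30) (35.08, 30)]  |A|=835.0499
3. ⊥bis P5·P1 via (45.215,11.83): [(49.1313, 0) (59, 0) (59, 30) (39.1999, 30)]  |A|=445.0327
4. ⊥bis P5·P2 via (28.48,13.34): [(49.1313, 0) (59, 0) (59, 30) (39.1999, 30)]  |A|=445.0327
5. ⊥bis P5·P3 via (48.24,11.355): [(44.0348, 15.3951) (59, 1.0174) (59, 30) (39.1999, 30)]  |A|=361.4545
6. ⊥bis P5·P4 via (31.15,9.37): [(44.0348, 15.3951) (59, 1.0174) (59, 30) (39.1999, 30)]  |A|=361.4545
7. ⊥bis P5·P6 via (35.83,20.77): [(39.6969, 28.4985) (44.0348, 15.3951) (59, 1.0174) (59, 30) (40.4482, 30)]  |A|=360.5174
8. ⊥bis P5·P7 via (43.365,8.94): [(39.6969, 28.4985) (44.0348, 15.3951) (59, 1.0174) (59, 30) (40.4482, 30)]  |A|=360.5174
9. canonical 5-gon: [(39.6969, 28.4985) (44.0348, 15.3951) (59, 1.0174) (59, 30) (40.4482, 30)]
10. shoelace: 360.5174

Area of P5's cell: 360.5174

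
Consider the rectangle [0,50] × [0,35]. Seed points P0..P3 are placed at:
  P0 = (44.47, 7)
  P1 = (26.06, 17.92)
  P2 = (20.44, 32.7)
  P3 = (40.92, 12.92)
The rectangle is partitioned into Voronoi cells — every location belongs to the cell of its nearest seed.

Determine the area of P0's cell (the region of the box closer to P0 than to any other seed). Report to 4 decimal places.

Area of P0's cell: 169.9835

1. box [0,50]×[0,35]: [(0, 0) (50, 0) (50, 35) (0, 35)]
2. ⊥bis P0·P1 via (35.265,12.46): [(27.8743, 0) (50, 0) (50, 35) (48.6347, 35)]  |A|=411.0923
3. ⊥bis P0·P2 via (32.455,19.85): [(48.6059, 34.9514) (27.8743, 0) (50, 0) (50, 35) (48.6579, 35)]  |A|=411.0917
4. ⊥bis P0·P3 via (42.695,9.96): [(28.8617, 1.6647) (27.8743, 0) (50, 0) (50, 14.3405)]  |A|=169.9835
5. canonical 4-gon: [(28.8617, 1.6647) (27.8743, 0) (50, 0) (50, 14.3405)]
6. shoelace: 169.9835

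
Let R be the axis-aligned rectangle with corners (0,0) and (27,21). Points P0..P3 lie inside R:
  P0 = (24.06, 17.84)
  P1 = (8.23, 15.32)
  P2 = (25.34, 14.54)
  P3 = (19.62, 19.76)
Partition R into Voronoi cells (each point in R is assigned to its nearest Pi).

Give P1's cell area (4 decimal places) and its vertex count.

1. box [0,27]×[0,21]: [(0, 0) (27, 0) (27, 21) (0, 21)]
2. ⊥bis P1·P0 via (16.145,16.58): [(0, 0) (18.7844, 0) (15.4414, 21) (0, 21)]  |A|=359.3706
3. ⊥bis P1·P2 via (16.785,14.93): [(0, 0) (16.1044, 0) (16.701, 13.0874) (15.4414, 21) (0, 21)]  |A|=341.8334
4. ⊥bis P1·P3 via (13.925,17.54): [(0, 0) (16.1044, 0) (16.5921, 10.6981) (12.5762, 21) (0, 21)]  |A|=325.1395
5. canonical 5-gon: [(0, 0) (16.1044, 0) (16.5921, 10.6981) (12.5762, 21) (0, 21)]
6. shoelace: 325.1395

Area of P1's cell: 325.1395 (5 vertices)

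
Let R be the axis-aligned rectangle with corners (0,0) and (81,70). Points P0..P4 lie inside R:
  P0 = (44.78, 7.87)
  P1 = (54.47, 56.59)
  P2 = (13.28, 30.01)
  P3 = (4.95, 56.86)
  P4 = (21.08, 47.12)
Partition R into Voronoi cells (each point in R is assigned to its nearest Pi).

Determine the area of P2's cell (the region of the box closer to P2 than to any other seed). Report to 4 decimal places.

1. box [0,81]×[0,70]: [(0, 0) (81, 0) (81, 70) (0, 70)]
2. ⊥bis P2·P0 via (29.03,18.94): [(0, 0) (15.7179, 0) (64.9179, 70) (0, 70)]  |A|=2822.252
3. ⊥bis P2·P1 via (33.875,43.3): [(0, 0) (15.7179, 0) (39.7512, 34.1938) (16.6454, 70) (0, 70)]  |A|=1958.0256
4. ⊥bis P2·P3 via (9.115,43.435): [(0, 40.6071) (0, 0) (15.7179, 0) (39.7512, 34.1938) (29.6723, 49.8127)]  |A|=1353.9358
5. ⊥bis P2·P4 via (17.18,38.565): [(7.5573, 42.9517) (0, 40.6071) (0, 0) (15.7179, 0) (36.6009, 29.7115)]  |A|=1060.7071
6. canonical 5-gon: [(7.5573, 42.9517) (0, 40.6071) (0, 0) (15.7179, 0) (36.6009, 29.7115)]
7. shoelace: 1060.7071

Area of P2's cell: 1060.7071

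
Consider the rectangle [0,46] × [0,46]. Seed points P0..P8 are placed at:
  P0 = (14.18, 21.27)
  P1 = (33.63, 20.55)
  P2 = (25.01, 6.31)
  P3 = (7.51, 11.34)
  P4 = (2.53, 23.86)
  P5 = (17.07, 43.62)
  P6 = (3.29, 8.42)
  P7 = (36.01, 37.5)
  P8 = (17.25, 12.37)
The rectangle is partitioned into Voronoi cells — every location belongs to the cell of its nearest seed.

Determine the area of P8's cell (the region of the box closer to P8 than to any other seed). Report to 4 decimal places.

1. box [0,46]×[0,46]: [(0, 0) (46, 0) (46, 46) (0, 46)]
2. ⊥bis P8·P0 via (15.715,16.82): [(0, 11.3992) (0, 0) (46, 0) (46, 27.2666)]  |A|=889.3141
3. ⊥bis P8·P1 via (25.44,16.46): [(23.8576, 19.6287) (0, 11.3992) (0, 0) (33.66, 0)]  |A|=466.3297
4. ⊥bis P8·P2 via (21.13,9.34): [(25.9276, 15.4835) (23.8576, 19.6287) (0, 11.3992) (0, 0) (13.8361, 0)]  |A|=312.8585
5. ⊥bis P8·P3 via (12.38,11.855): [(25.9276, 15.4835) (23.8576, 19.6287) (11.9908, 15.5354) (13.6337, 0) (13.8361, 0)]  |A|=138.6138
6. ⊥bis P8·P4 via (9.89,18.115): [(25.9276, 15.4835) (23.8576, 19.6287) (11.9908, 15.5354) (13.6337, 0) (13.8361, 0)]  |A|=138.6138
7. ⊥bis P8·P5 via (17.16,27.995): [(25.9276, 15.4835) (23.8576, 19.6287) (11.9908, 15.5354) (13.6337, 0) (13.8361, 0)]  |A|=138.6138
8. ⊥bis P8·P6 via (10.27,10.395): [(25.9276, 15.4835) (23.8576, 19.6287) (11.9908, 15.5354) (13.6337, 0) (13.8361, 0)]  |A|=138.6138
9. ⊥bis P8·P7 via (26.63,24.935): [(25.9276, 15.4835) (23.8576, 19.6287) (11.9908, 15.5354) (13.6337, 0) (13.8361, 0)]  |A|=138.6138
10. canonical 5-gon: [(25.9276, 15.4835) (23.8576, 19.6287) (11.9908, 15.5354) (13.6337, 0) (13.8361, 0)]
11. shoelace: 138.6138

Area of P8's cell: 138.6138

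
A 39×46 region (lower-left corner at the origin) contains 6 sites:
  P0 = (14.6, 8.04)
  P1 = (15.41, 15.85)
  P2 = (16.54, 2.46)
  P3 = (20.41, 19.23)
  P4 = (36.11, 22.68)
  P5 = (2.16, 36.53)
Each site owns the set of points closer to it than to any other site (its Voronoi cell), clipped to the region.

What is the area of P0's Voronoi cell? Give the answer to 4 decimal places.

1. box [0,39]×[0,46]: [(0, 0) (39, 0) (39, 46) (0, 46)]
2. ⊥bis P0·P1 via (15.005,11.945): [(0, 13.5012) (0, 0) (39, 0) (39, 9.4564)]  |A|=447.6736
3. ⊥bis P0·P2 via (15.57,5.25): [(30.2724, 10.3616) (0, 13.5012) (0, 0) (0.4695, 0)]  |A|=206.7891
4. ⊥bis P0·P3 via (17.505,13.635): [(26.4015, 9.0158) (22.1964, 11.1992) (0, 13.5012) (0, 0) (0.4695, 0)]  |A|=199.7339
5. ⊥bis P0·P4 via (25.355,15.36): [(26.4015, 9.0158) (22.1964, 11.1992) (0, 13.5012) (0, 0) (0.4695, 0)]  |A|=199.7339
6. ⊥bis P0·P5 via (8.38,22.285): [(26.4015, 9.0158) (22.1964, 11.1992) (0, 13.5012) (0, 0) (0.4695, 0)]  |A|=199.7339
7. canonical 5-gon: [(26.4015, 9.0158) (22.1964, 11.1992) (0, 13.5012) (0, 0) (0.4695, 0)]
8. shoelace: 199.7339

Area of P0's cell: 199.7339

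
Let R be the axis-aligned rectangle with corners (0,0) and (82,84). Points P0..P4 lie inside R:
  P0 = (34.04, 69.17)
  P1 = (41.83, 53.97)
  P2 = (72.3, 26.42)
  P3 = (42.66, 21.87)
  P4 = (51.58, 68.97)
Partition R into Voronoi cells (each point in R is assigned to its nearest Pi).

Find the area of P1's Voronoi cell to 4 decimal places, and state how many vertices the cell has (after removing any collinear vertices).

1. box [0,82]×[0,84]: [(0, 0) (82, 0) (82, 84) (0, 84)]
2. ⊥bis P1·P0 via (37.935,61.57): [(0, 42.1283) (0, 0) (82, 0) (82, 84) (81.7009, 84)]  |A|=5177.5237
3. ⊥bis P1·P2 via (57.065,40.195): [(0, 42.1283) (0, 0) (20.722, 0) (82, 67.7728) (82, 84) (81.7009, 84)]  |A|=3101.0305
4. ⊥bis P1·P3 via (42.245,37.92): [(0, 42.1283) (0, 36.8277) (55.3135, 38.2579) (82, 67.7728) (82, 84) (81.7009, 84)]  |A|=1686.1061
5. ⊥bis P1·P4 via (46.705,61.47): [(42.7526, 64.039) (0, 42.1283) (0, 36.8277) (55.3135, 38.2579) (65.3458, 49.3535)]  |A|=1034.3199
6. canonical 5-gon: [(42.7526, 64.039) (0, 42.1283) (0, 36.8277) (55.3135, 38.2579) (65.3458, 49.3535)]
7. shoelace: 1034.3199

Area of P1's cell: 1034.3199 (5 vertices)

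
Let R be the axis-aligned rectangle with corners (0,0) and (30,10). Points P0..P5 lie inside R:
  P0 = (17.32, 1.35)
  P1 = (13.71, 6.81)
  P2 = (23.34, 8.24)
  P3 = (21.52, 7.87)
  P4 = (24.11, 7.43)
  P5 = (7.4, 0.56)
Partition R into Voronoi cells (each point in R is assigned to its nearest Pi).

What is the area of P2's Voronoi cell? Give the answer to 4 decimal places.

Area of P2's cell: 6.2713

1. box [0,30]×[0,10]: [(0, 0) (30, 0) (30, 10) (0, 10)]
2. ⊥bis P2·P0 via (20.33,4.795): [(25.818, 0) (30, 0) (30, 10) (14.3728, 10)]  |A|=99.0463
3. ⊥bis P2·P1 via (18.525,7.525): [(18.7217, 6.2002) (25.818, 0) (30, 0) (30, 10) (18.1575, 10)]  |A|=91.8557
4. ⊥bis P2·P3 via (22.43,8.055): [(23.6895, 1.8597) (25.818, 0) (30, 0) (30, 10) (22.0346, 10)]  |A|=67.8616
5. ⊥bis P2·P4 via (23.725,7.835): [(22.6772, 6.839) (26.0025, 10) (22.0346, 10)]  |A|=6.2713
6. ⊥bis P2·P5 via (15.37,4.4): [(22.6772, 6.839) (26.0025, 10) (22.0346, 10)]  |A|=6.2713
7. canonical 3-gon: [(22.6772, 6.839) (26.0025, 10) (22.0346, 10)]
8. shoelace: 6.2713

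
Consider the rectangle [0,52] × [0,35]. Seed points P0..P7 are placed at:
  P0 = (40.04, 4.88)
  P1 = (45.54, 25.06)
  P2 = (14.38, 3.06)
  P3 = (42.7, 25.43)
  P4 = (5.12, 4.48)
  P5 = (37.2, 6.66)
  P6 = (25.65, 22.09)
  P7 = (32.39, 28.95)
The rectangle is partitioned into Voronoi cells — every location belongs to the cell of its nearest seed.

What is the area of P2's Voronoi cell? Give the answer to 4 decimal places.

Area of P2's cell: 208.8047

1. box [0,52]×[0,35]: [(0, 0) (52, 0) (52, 35) (0, 35)]
2. ⊥bis P2·P0 via (27.21,3.97): [(0, 0) (27.4916, 0) (25.0091, 35) (0, 35)]  |A|=918.7623
3. ⊥bis P2·P1 via (29.96,14.06): [(0, 0) (27.4916, 0) (26.1073, 19.5168) (15.1757, 35) (0, 35)]  |A|=842.6357
4. ⊥bis P2·P3 via (28.54,14.245): [(0, 0) (27.4916, 0) (26.2781, 17.1085) (12.1456, 35) (0, 35)]  |A|=803.6885
5. ⊥bis P2·P4 via (9.75,3.77): [(9.1719, 0) (27.4916, 0) (26.2781, 17.1085) (14.1499, 32.4625)]  |A|=391.7838
6. ⊥bis P2·P5 via (25.79,4.86): [(9.1719, 0) (26.5567, 0) (23.2537, 20.9374) (14.1499, 32.4625)]  |A|=358.4482
7. ⊥bis P2·P6 via (20.015,12.575): [(11.8424, 17.415) (9.1719, 0) (26.5567, 0) (25.0426, 9.5975)]  |A|=208.8047
8. ⊥bis P2·P7 via (23.385,16.005): [(11.8424, 17.415) (9.1719, 0) (26.5567, 0) (25.0426, 9.5975)]  |A|=208.8047
9. canonical 4-gon: [(11.8424, 17.415) (9.1719, 0) (26.5567, 0) (25.0426, 9.5975)]
10. shoelace: 208.8047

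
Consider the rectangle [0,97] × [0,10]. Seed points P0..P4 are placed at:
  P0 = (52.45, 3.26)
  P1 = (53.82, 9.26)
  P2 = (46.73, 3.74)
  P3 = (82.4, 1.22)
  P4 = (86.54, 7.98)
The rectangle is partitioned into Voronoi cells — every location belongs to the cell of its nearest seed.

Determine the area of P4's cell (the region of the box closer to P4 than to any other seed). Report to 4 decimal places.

1. box [0,97]×[0,10]: [(0, 0) (97, 0) (97, 10) (0, 10)]
2. ⊥bis P4·P0 via (69.495,5.62): [(70.2731, 0) (97, 0) (97, 10) (68.8886, 10)]  |A|=274.1916
3. ⊥bis P4·P1 via (70.18,8.62): [(69.9376, 2.4234) (70.2731, 0) (97, 0) (97, 10) (70.234, 10)]  |A|=269.0947
4. ⊥bis P4·P2 via (66.635,5.86): [(69.9376, 2.4234) (70.2731, 0) (97, 0) (97, 10) (70.234, 10)]  |A|=269.0947
5. ⊥bis P4·P3 via (84.47,4.6): [(91.9811, 0) (97, 0) (97, 10) (75.6526, 10)]  |A|=131.8314
6. canonical 4-gon: [(91.9811, 0) (97, 0) (97, 10) (75.6526, 10)]
7. shoelace: 131.8314

Area of P4's cell: 131.8314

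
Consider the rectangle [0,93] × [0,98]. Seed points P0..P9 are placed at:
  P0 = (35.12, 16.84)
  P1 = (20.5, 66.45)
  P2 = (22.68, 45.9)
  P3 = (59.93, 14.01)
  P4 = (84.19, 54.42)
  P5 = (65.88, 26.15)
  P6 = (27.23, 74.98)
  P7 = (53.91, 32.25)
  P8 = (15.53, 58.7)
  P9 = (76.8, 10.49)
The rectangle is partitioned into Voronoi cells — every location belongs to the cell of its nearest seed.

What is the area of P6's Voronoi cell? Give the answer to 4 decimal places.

Area of P6's cell: 1779.8351

1. box [0,93]×[0,98]: [(0, 0) (93, 0) (93, 98) (0, 98)]
2. ⊥bis P6·P0 via (31.175,45.91): [(0, 41.6793) (93, 54.3001) (93, 98) (0, 98)]  |A|=4650.9571
3. ⊥bis P6·P1 via (23.865,70.715): [(0, 89.544) (51.7631, 48.7039) (93, 54.3001) (93, 98) (0, 98)]  |A|=3412.145
4. ⊥bis P6·P2 via (24.955,60.44): [(0, 89.544) (39.84, 58.111) (77.5751, 52.2068) (93, 54.3001) (93, 98) (0, 98)]  |A|=3269.8553
5. ⊥bis P6·P3 via (43.58,44.495): [(0, 89.544) (39.84, 58.111) (62.3891, 54.5829) (93, 71.0004) (93, 98) (0, 98)]  |A|=2980.0299
6. ⊥bis P6·P4 via (55.71,64.7): [(0, 89.544) (39.84, 58.111) (52.6104, 56.1129) (67.7298, 98) (0, 98)]  |A|=1801.8429
7. ⊥bis P6·P5 via (46.555,50.565): [(0, 89.544) (39.84, 58.111) (52.6104, 56.1129) (67.7298, 98) (0, 98)]  |A|=1801.8429
8. ⊥bis P6·P7 via (40.57,53.615): [(0, 89.544) (39.84, 58.111) (46.1816, 57.1188) (54.9496, 62.5934) (67.7298, 98) (0, 98)]  |A|=1779.8351
9. ⊥bis P6·P8 via (21.38,66.84): [(0, 89.544) (39.84, 58.111) (46.1816, 57.1188) (54.9496, 62.5934) (67.7298, 98) (0, 98)]  |A|=1779.8351
10. ⊥bis P6·P9 via (52.015,42.735): [(0, 89.544) (39.84, 58.111) (46.1816, 57.1188) (54.9496, 62.5934) (67.7298, 98) (0, 98)]  |A|=1779.8351
11. canonical 6-gon: [(0, 89.544) (39.84, 58.111) (46.1816, 57.1188) (54.9496, 62.5934) (67.7298, 98) (0, 98)]
12. shoelace: 1779.8351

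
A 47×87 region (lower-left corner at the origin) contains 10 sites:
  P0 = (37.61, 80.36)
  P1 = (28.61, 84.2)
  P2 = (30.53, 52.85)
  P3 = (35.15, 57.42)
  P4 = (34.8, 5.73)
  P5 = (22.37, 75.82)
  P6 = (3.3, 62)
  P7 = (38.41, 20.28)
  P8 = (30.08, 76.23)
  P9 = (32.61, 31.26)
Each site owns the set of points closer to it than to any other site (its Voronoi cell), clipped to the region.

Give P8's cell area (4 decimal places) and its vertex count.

Area of P8's cell: 133.2753 (4 vertices)

1. box [0,47]×[0,87]: [(0, 0) (47, 0) (47, 87) (0, 87)]
2. ⊥bis P8·P0 via (33.845,78.295): [(0, 0) (47, 0) (47, 54.3102) (29.0705, 87) (0, 87)]  |A|=3795.945
3. ⊥bis P8·P1 via (29.345,80.215): [(0, 74.8026) (0, 0) (47, 0) (47, 54.3102) (32.4753, 80.7924)]  |A|=3507.6576
4. ⊥bis P8·P2 via (30.305,64.54): [(0, 74.8026) (0, 63.9567) (41.2735, 64.7511) (32.4753, 80.7924)]  |A|=510.6442
5. ⊥bis P8·P3 via (32.615,66.825): [(0, 74.8026) (0, 63.9567) (23.6632, 64.4122) (39.1673, 68.5911) (32.4753, 80.7924)]  |A|=476.4758
6. ⊥bis P8·P4 via (32.44,40.98): [(0, 74.8026) (0, 63.9567) (23.6632, 64.4122) (39.1673, 68.5911) (32.4753, 80.7924)]  |A|=476.4758
7. ⊥bis P8·P5 via (26.225,76.025): [(26.0347, 79.6044) (26.7976, 65.257) (39.1673, 68.5911) (32.4753, 80.7924)]  |A|=133.2753
8. ⊥bis P8·P6 via (16.69,69.115): [(26.0347, 79.6044) (26.7976, 65.257) (39.1673, 68.5911) (32.4753, 80.7924)]  |A|=133.2753
9. ⊥bis P8·P7 via (34.245,48.255): [(26.0347, 79.6044) (26.7976, 65.257) (39.1673, 68.5911) (32.4753, 80.7924)]  |A|=133.2753
10. ⊥bis P8·P9 via (31.345,53.745): [(26.0347, 79.6044) (26.7976, 65.257) (39.1673, 68.5911) (32.4753, 80.7924)]  |A|=133.2753
11. canonical 4-gon: [(26.0347, 79.6044) (26.7976, 65.257) (39.1673, 68.5911) (32.4753, 80.7924)]
12. shoelace: 133.2753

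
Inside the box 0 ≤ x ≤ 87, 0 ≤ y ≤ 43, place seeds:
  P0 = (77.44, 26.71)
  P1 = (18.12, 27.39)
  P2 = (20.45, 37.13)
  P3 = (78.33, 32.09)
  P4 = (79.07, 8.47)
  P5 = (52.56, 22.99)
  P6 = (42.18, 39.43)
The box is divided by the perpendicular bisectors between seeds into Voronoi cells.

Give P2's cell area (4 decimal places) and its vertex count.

Area of P2's cell: 312.2686 (4 vertices)

1. box [0,87]×[0,43]: [(0, 0) (87, 0) (87, 43) (0, 43)]
2. ⊥bis P2·P0 via (48.945,31.92): [(0, 0) (43.1088, 0) (50.9709, 43) (0, 43)]  |A|=2022.7121
3. ⊥bis P2·P1 via (19.285,32.26): [(0, 36.8734) (47.7616, 25.4478) (50.9709, 43) (0, 43)]  |A|=593.634
4. ⊥bis P2·P3 via (49.39,34.61): [(0, 36.8734) (47.7616, 25.4478) (49.3474, 34.1209) (50.1206, 43) (0, 43)]  |A|=589.8591
5. ⊥bis P2·P4 via (49.76,22.8): [(0, 36.8734) (47.7616, 25.4478) (49.3474, 34.1209) (50.1206, 43) (0, 43)]  |A|=589.8591
6. ⊥bis P2·P5 via (36.505,30.06): [(0, 36.8734) (35.7403, 28.3236) (42.2033, 43) (0, 43)]  |A|=419.1812
7. ⊥bis P2·P6 via (31.315,38.28): [(0, 36.8734) (32.2812, 29.151) (30.8154, 43) (0, 43)]  |A|=312.2686
8. canonical 4-gon: [(0, 36.8734) (32.2812, 29.151) (30.8154, 43) (0, 43)]
9. shoelace: 312.2686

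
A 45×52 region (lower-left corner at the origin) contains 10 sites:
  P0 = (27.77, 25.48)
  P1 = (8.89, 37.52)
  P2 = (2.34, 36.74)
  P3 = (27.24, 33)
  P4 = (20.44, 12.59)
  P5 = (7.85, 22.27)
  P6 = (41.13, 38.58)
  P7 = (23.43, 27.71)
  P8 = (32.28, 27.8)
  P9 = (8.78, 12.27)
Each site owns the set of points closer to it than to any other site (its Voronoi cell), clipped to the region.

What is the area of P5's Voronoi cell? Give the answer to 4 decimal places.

1. box [0,45]×[0,52]: [(0, 0) (45, 0) (45, 52) (0, 52)]
2. ⊥bis P5·P0 via (17.81,23.875): [(0, 0) (21.6573, 0) (13.2778, 52) (0, 52)]  |A|=908.3135
3. ⊥bis P5·P1 via (8.37,29.895): [(0, 30.4658) (0, 0) (21.6573, 0) (16.934, 29.311)]  |A|=575.3529
4. ⊥bis P5·P2 via (5.095,29.505): [(6.4611, 30.0252) (0, 27.5649) (0, 0) (21.6573, 0) (16.934, 29.311)]  |A|=565.9814
5. ⊥bis P5·P3 via (17.545,27.635): [(16.6051, 29.3334) (6.4611, 30.0252) (0, 27.5649) (0, 0) (21.6573, 0) (17.064, 28.5041)]  |A|=565.8502
6. ⊥bis P5·P4 via (14.145,17.43): [(16.6051, 29.3334) (6.4611, 30.0252) (0, 27.5649) (0, 0) (0.7437, 0) (18.0336, 22.4876) (17.064, 28.5041)]  |A|=330.7019
7. ⊥bis P5·P6 via (24.49,30.425): [(16.6051, 29.3334) (6.4611, 30.0252) (0, 27.5649) (0, 0) (0.7437, 0) (18.0336, 22.4876) (17.064, 28.5041)]  |A|=330.7019
8. ⊥bis P5·P7 via (15.64,24.99): [(14.0629, 29.5068) (6.4611, 30.0252) (0, 27.5649) (0, 0) (0.7437, 0) (16.9884, 21.1282)]  |A|=314.7784
9. ⊥bis P5·P8 via (20.065,25.035): [(14.0629, 29.5068) (6.4611, 30.0252) (0, 27.5649) (0, 0) (0.7437, 0) (16.9884, 21.1282)]  |A|=314.7784
10. ⊥bis P5·P9 via (8.315,17.27): [(14.0629, 29.5068) (6.4611, 30.0252) (0, 27.5649) (0, 16.4967) (14.4615, 17.8416) (16.9884, 21.1282)]  |A|=188.8606
11. canonical 6-gon: [(14.0629, 29.5068) (6.4611, 30.0252) (0, 27.5649) (0, 16.4967) (14.4615, 17.8416) (16.9884, 21.1282)]
12. shoelace: 188.8606

Area of P5's cell: 188.8606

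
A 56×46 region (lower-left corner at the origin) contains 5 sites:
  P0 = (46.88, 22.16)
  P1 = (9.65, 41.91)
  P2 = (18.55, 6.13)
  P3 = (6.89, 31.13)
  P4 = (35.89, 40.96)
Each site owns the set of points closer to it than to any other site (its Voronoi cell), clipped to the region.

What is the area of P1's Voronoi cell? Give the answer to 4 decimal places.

1. box [0,56]×[0,46]: [(0, 0) (56, 0) (56, 46) (0, 46)]
2. ⊥bis P1·P0 via (28.265,32.035): [(0, 0) (11.2709, 0) (35.6732, 46) (0, 46)]  |A|=1079.7146
3. ⊥bis P1·P2 via (14.1,24.02): [(0, 20.5127) (25.5201, 26.8607) (35.6732, 46) (0, 46)]  |A|=666.5997
4. ⊥bis P1·P3 via (8.27,36.52): [(0, 38.6374) (27.9687, 31.4765) (35.6732, 46) (0, 46)]  |A|=362.0113
5. ⊥bis P1·P4 via (22.77,41.435): [(0, 38.6374) (22.4605, 32.8868) (22.9353, 46) (0, 46)]  |A|=233.0616
6. canonical 4-gon: [(0, 38.6374) (22.4605, 32.8868) (22.9353, 46) (0, 46)]
7. shoelace: 233.0616

Area of P1's cell: 233.0616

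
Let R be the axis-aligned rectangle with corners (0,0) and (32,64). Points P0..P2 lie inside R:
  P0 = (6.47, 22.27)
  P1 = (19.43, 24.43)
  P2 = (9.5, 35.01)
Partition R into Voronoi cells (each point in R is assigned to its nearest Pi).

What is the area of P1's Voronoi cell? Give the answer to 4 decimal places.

Area of P1's cell: 665.7109

1. box [0,32]×[0,64]: [(0, 0) (32, 0) (32, 64) (0, 64)]
2. ⊥bis P1·P0 via (12.95,23.35): [(16.8417, 0) (32, 0) (32, 64) (6.175, 64)]  |A|=1311.4667
3. ⊥bis P1·P2 via (14.465,29.72): [(12.2369, 27.6288) (16.8417, 0) (32, 0) (32, 46.1777)]  |A|=665.7109
4. canonical 4-gon: [(12.2369, 27.6288) (16.8417, 0) (32, 0) (32, 46.1777)]
5. shoelace: 665.7109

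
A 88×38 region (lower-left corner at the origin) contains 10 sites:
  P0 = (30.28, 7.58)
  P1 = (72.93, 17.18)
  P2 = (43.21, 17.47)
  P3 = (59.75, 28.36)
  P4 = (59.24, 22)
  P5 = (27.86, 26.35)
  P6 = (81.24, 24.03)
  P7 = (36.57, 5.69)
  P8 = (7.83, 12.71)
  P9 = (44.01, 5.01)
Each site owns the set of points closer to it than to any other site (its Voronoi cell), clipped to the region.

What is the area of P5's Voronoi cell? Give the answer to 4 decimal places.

Area of P5's cell: 555.9769

1. box [0,88]×[0,38]: [(0, 0) (88, 0) (88, 38) (0, 38)]
2. ⊥bis P5·P0 via (29.07,16.965): [(0, 13.217) (88, 24.5628) (88, 38) (0, 38)]  |A|=1681.6877
3. ⊥bis P5·P1 via (50.395,21.765): [(0, 13.217) (49.9665, 19.6592) (53.6982, 38) (0, 38)]  |A|=1111.5943
4. ⊥bis P5·P2 via (35.535,21.91): [(0, 13.217) (32.9648, 17.4672) (44.8431, 38) (0, 38)]  |A|=868.861
5. ⊥bis P5·P3 via (43.805,27.355): [(0, 13.217) (32.9648, 17.4672) (43.302, 35.336) (43.1341, 38) (0, 38)]  |A|=866.5846
6. ⊥bis P5·P4 via (43.55,24.175): [(0, 13.217) (32.9648, 17.4672) (43.302, 35.336) (43.1341, 38) (0, 38)]  |A|=866.5846
7. ⊥bis P5·P6 via (54.55,25.19): [(0, 13.217) (32.9648, 17.4672) (43.302, 35.336) (43.1341, 38) (0, 38)]  |A|=866.5846
8. ⊥bis P5·P7 via (32.215,16.02): [(0, 13.217) (32.9648, 17.4672) (43.302, 35.336) (43.1341, 38) (0, 38)]  |A|=866.5846
9. ⊥bis P5·P8 via (17.845,19.53): [(20.3567, 15.8416) (32.9648, 17.4672) (43.302, 35.336) (43.1341, 38) (5.2673, 38)]  |A|=555.9769
10. ⊥bis P5·P9 via (35.935,15.68): [(20.3567, 15.8416) (32.9648, 17.4672) (43.302, 35.336) (43.1341, 38) (5.2673, 38)]  |A|=555.9769
11. canonical 5-gon: [(20.3567, 15.8416) (32.9648, 17.4672) (43.302, 35.336) (43.1341, 38) (5.2673, 38)]
12. shoelace: 555.9769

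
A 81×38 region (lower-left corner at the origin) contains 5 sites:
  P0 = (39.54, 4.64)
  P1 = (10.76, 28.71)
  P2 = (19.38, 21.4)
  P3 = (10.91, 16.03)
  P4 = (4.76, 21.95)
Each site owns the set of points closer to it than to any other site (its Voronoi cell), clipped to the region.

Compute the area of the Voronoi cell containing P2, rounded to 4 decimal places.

Area of P2's cell: 583.1962

1. box [0,81]×[0,38]: [(0, 0) (81, 0) (81, 38) (0, 38)]
2. ⊥bis P2·P0 via (29.46,13.02): [(0, 0) (18.6358, 0) (50.2271, 38) (0, 38)]  |A|=1308.3958
3. ⊥bis P2·P1 via (15.07,25.055): [(0, 7.2844) (0, 0) (18.6358, 0) (50.2271, 38) (26.0477, 38)]  |A|=908.3596
4. ⊥bis P2·P3 via (15.145,18.715): [(12.8129, 22.3934) (23.387, 5.715) (50.2271, 38) (26.0477, 38)]  |A|=583.1962
5. ⊥bis P2·P4 via (12.07,21.675): [(12.8129, 22.3934) (23.387, 5.715) (50.2271, 38) (26.0477, 38)]  |A|=583.1962
6. canonical 4-gon: [(12.8129, 22.3934) (23.387, 5.715) (50.2271, 38) (26.0477, 38)]
7. shoelace: 583.1962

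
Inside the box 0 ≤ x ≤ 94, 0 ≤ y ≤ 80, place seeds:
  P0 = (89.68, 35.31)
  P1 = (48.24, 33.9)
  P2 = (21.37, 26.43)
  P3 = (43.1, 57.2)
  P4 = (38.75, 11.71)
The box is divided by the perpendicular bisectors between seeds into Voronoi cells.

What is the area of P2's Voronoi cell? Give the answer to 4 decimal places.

Area of P2's cell: 1548.5922

1. box [0,94]×[0,80]: [(0, 0) (94, 0) (94, 80) (0, 80)]
2. ⊥bis P2·P0 via (55.525,30.87): [(0, 0) (59.538, 0) (49.1383, 80) (0, 80)]  |A|=4347.0512
3. ⊥bis P2·P1 via (34.805,30.165): [(0, 0) (43.191, 0) (20.9506, 80) (0, 80)]  |A|=2565.6655
4. ⊥bis P2·P3 via (32.235,41.815): [(0, 64.5796) (0, 0) (43.191, 0) (31.4029, 42.4027)]  |A|=1929.6994
5. ⊥bis P2·P4 via (30.06,19.07): [(0, 64.5796) (0, 0) (13.9087, 0) (35.9546, 26.0298) (31.4029, 42.4027)]  |A|=1548.5922
6. canonical 5-gon: [(0, 64.5796) (0, 0) (13.9087, 0) (35.9546, 26.0298) (31.4029, 42.4027)]
7. shoelace: 1548.5922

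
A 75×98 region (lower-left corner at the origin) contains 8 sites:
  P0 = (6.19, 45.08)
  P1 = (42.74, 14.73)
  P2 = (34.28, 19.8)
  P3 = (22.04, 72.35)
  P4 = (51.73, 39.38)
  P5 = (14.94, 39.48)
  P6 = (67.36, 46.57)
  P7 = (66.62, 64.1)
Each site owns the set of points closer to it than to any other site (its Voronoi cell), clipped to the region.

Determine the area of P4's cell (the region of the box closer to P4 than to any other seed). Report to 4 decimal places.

Area of P4's cell: 825.6987

1. box [0,75]×[0,98]: [(0, 0) (75, 0) (75, 98) (0, 98)]
2. ⊥bis P4·P0 via (28.96,42.23): [(23.6743, 0) (75, 0) (75, 98) (35.9404, 98)]  |A|=4428.8782
3. ⊥bis P4·P1 via (47.235,27.055): [(27.9413, 34.0915) (75, 16.9289) (75, 98) (35.9404, 98)]  |A|=3155.6663
4. ⊥bis P4·P2 via (43.005,29.59): [(28.9462, 42.1195) (44.8897, 27.9104) (75, 16.9289) (75, 98) (35.9404, 98)]  |A|=3084.5308
5. ⊥bis P4·P3 via (36.885,55.865): [(29.8767, 49.5539) (28.9462, 42.1195) (44.8897, 27.9104) (75, 16.9289) (75, 90.1882)]  |A|=1962.141
6. ⊥bis P4·P5 via (33.335,39.43): [(33.3711, 52.7007) (33.3317, 38.211) (44.8897, 27.9104) (75, 16.9289) (75, 90.1882)]  |A|=1918.7664
7. ⊥bis P4·P6 via (59.545,42.975): [(48.7149, 66.518) (33.3711, 52.7007) (33.3317, 38.211) (44.8897, 27.9104) (70.8263, 18.4511)]  |A|=872.4742
8. ⊥bis P4·P7 via (59.175,51.74): [(54.1094, 54.7913) (43.0741, 61.4383) (33.3711, 52.7007) (33.3317, 38.211) (44.8897, 27.9104) (70.8263, 18.4511)]  |A|=825.6987
9. canonical 6-gon: [(54.1094, 54.7913) (43.0741, 61.4383) (33.3711, 52.7007) (33.3317, 38.211) (44.8897, 27.9104) (70.8263, 18.4511)]
10. shoelace: 825.6987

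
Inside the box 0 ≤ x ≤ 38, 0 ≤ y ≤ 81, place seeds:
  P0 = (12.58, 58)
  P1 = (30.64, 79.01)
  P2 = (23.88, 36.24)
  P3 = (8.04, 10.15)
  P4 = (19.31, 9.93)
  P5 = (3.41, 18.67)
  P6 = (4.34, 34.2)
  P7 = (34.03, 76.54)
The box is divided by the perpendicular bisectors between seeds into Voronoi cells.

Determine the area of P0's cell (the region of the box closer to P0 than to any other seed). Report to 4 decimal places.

1. box [0,38]×[0,81]: [(0, 0) (38, 0) (38, 81) (0, 81)]
2. ⊥bis P0·P1 via (21.61,68.505): [(0, 0) (38, 0) (38, 54.4163) (7.074, 81) (0, 81)]  |A|=2666.9365
3. ⊥bis P0·P2 via (18.23,47.12): [(0, 37.6531) (35.8459, 56.268) (7.074, 81) (0, 81)]  |A|=864.3809
4. ⊥bis P0·P3 via (10.31,34.075): [(0, 37.6531) (35.8459, 56.268) (7.074, 81) (0, 81)]  |A|=864.3809
5. ⊥bis P0·P4 via (15.945,33.965): [(0, 37.6531) (35.8459, 56.268) (7.074, 81) (0, 81)]  |A|=864.3809
6. ⊥bis P0·P5 via (7.995,38.335): [(0, 40.1991) (3.3835, 39.4102) (35.8459, 56.268) (7.074, 81) (0, 81)]  |A|=860.0738
7. ⊥bis P0·P6 via (8.46,46.1): [(0, 49.029) (13.1434, 44.4785) (35.8459, 56.268) (7.074, 81) (0, 81)]  |A|=789.6221
8. ⊥bis P0·P7 via (23.305,67.27): [(0, 49.029) (13.1434, 44.4785) (33.7536, 55.1814) (24.0516, 66.4062) (7.074, 81) (0, 81)]  |A|=772.6084
9. canonical 6-gon: [(0, 49.029) (13.1434, 44.4785) (33.7536, 55.1814) (24.0516, 66.4062) (7.074, 81) (0, 81)]
10. shoelace: 772.6084

Area of P0's cell: 772.6084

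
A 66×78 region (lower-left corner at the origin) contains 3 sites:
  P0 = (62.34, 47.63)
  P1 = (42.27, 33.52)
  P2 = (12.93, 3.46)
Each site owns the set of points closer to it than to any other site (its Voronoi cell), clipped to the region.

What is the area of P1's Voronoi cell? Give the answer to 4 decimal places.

1. box [0,66]×[0,78]: [(0, 0) (66, 0) (66, 78) (0, 78)]
2. ⊥bis P1·P0 via (52.305,40.575): [(0, 0) (66, 0) (66, 21.0953) (25.9938, 78) (0, 78)]  |A|=4009.7281
3. ⊥bis P1·P2 via (27.6,18.49): [(0, 45.4289) (46.5437, 0) (66, 0) (66, 21.0953) (25.9938, 78) (0, 78)]  |A|=2952.5121
4. canonical 6-gon: [(0, 45.4289) (46.5437, 0) (66, 0) (66, 21.0953) (25.9938, 78) (0, 78)]
5. shoelace: 2952.5121

Area of P1's cell: 2952.5121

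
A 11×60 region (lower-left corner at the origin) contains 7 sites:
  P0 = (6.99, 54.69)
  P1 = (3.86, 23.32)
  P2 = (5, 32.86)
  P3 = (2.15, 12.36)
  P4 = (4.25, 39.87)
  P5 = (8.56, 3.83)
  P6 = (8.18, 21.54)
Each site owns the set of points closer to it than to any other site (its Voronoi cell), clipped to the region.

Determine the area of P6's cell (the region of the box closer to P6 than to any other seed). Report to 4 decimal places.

1. box [0,11]×[0,60]: [(0, 0) (11, 0) (11, 60) (0, 60)]
2. ⊥bis P6·P0 via (7.585,38.115): [(0, 37.8427) (0, 0) (11, 0) (11, 38.2376)]  |A|=418.4417
3. ⊥bis P6·P1 via (6.02,22.43): [(0, 7.8197) (0, 0) (11, 0) (11, 34.5163)]  |A|=232.8478
4. ⊥bis P6·P2 via (6.59,27.2): [(8.1681, 27.6433) (0, 7.8197) (0, 0) (11, 0) (11, 28.4389)]  |A|=224.2423
5. ⊥bis P6·P3 via (5.165,16.95): [(8.1681, 27.6433) (4.0609, 17.6753) (11, 13.1172) (11, 28.4389)]  |A|=65.6401
6. ⊥bis P6·P4 via (6.215,30.705): [(8.1681, 27.6433) (4.0609, 17.6753) (11, 13.1172) (11, 28.4389)]  |A|=65.6401
7. ⊥bis P6·P5 via (8.37,12.685): [(8.1681, 27.6433) (4.0609, 17.6753) (11, 13.1172) (11, 28.4389)]  |A|=65.6401
8. canonical 4-gon: [(8.1681, 27.6433) (4.0609, 17.6753) (11, 13.1172) (11, 28.4389)]
9. shoelace: 65.6401

Area of P6's cell: 65.6401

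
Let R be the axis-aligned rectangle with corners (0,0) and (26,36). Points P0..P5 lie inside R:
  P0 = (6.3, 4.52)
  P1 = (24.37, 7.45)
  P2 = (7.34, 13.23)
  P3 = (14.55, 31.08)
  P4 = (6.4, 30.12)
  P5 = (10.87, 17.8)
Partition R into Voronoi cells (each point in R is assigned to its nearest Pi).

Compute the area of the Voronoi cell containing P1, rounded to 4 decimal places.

Area of P1's cell: 172.9677

1. box [0,26]×[0,36]: [(0, 0) (26, 0) (26, 36) (0, 36)]
2. ⊥bis P1·P0 via (15.335,5.985): [(16.3055, 0) (26, 0) (26, 36) (10.4682, 36)]  |A|=454.0752
3. ⊥bis P1·P2 via (15.855,10.34): [(15.0253, 7.8953) (16.3055, 0) (26, 0) (26, 36) (24.564, 36)]  |A|=255.9947
4. ⊥bis P1·P3 via (19.46,19.265): [(18.7896, 18.9864) (15.0253, 7.8953) (16.3055, 0) (26, 0) (26, 21.9829)]  |A|=193.2445
5. ⊥bis P1·P4 via (15.385,18.785): [(18.7896, 18.9864) (15.0253, 7.8953) (16.3055, 0) (26, 0) (26, 21.9829)]  |A|=193.2445
6. ⊥bis P1·P5 via (17.62,12.625): [(24.2306, 21.2475) (15.8445, 10.3092) (15.0253, 7.8953) (16.3055, 0) (26, 0) (26, 21.9829)]  |A|=172.9677
7. canonical 6-gon: [(24.2306, 21.2475) (15.8445, 10.3092) (15.0253, 7.8953) (16.3055, 0) (26, 0) (26, 21.9829)]
8. shoelace: 172.9677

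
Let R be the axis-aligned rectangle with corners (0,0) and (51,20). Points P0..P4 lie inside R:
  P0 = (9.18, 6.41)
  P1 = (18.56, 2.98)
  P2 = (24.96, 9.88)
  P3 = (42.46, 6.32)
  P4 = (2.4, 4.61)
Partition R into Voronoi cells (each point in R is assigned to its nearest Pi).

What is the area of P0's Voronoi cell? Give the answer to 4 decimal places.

Area of P0's cell: 202.8618

1. box [0,51]×[0,20]: [(0, 0) (51, 0) (51, 20) (0, 20)]
2. ⊥bis P0·P1 via (13.87,4.695): [(0, 0) (12.1532, 0) (19.4666, 20) (0, 20)]  |A|=316.1978
3. ⊥bis P0·P2 via (17.07,8.145): [(0, 0) (12.1532, 0) (16.3421, 11.4553) (14.4631, 20) (0, 20)]  |A|=294.8211
4. ⊥bis P0·P3 via (25.82,6.365): [(0, 0) (12.1532, 0) (16.3421, 11.4553) (14.4631, 20) (0, 20)]  |A|=294.8211
5. ⊥bis P0·P4 via (5.79,5.51): [(7.2528, 0) (12.1532, 0) (16.3421, 11.4553) (14.4631, 20) (1.9431, 20)]  |A|=202.8618
6. canonical 5-gon: [(7.2528, 0) (12.1532, 0) (16.3421, 11.4553) (14.4631, 20) (1.9431, 20)]
7. shoelace: 202.8618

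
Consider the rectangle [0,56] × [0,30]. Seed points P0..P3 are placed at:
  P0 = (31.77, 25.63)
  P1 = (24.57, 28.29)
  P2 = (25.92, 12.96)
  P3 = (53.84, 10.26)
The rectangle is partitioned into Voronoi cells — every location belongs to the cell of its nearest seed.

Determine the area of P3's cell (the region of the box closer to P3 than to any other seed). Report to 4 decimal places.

1. box [0,56]×[0,30]: [(0, 0) (56, 0) (56, 30) (0, 30)]
2. ⊥bis P3·P0 via (42.805,17.945): [(30.3077, 0) (56, 0) (56, 30) (51.2003, 30)]  |A|=457.3787
3. ⊥bis P3·P1 via (39.205,19.275): [(30.3077, 0) (56, 0) (56, 30) (51.2003, 30)]  |A|=457.3787
4. ⊥bis P3·P2 via (39.88,11.61): [(40.1198, 14.0892) (38.7573, 0) (56, 0) (56, 30) (51.2003, 30)]  |A|=397.8552
5. canonical 5-gon: [(40.1198, 14.0892) (38.7573, 0) (56, 0) (56, 30) (51.2003, 30)]
6. shoelace: 397.8552

Area of P3's cell: 397.8552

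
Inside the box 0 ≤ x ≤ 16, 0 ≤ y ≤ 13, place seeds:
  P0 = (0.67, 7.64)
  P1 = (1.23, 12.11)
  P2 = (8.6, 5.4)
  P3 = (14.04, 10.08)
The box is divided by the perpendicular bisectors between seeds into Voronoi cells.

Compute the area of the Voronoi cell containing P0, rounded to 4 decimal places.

1. box [0,16]×[0,13]: [(0, 0) (16, 0) (16, 13) (0, 13)]
2. ⊥bis P0·P1 via (0.95,9.875): [(0, 9.994) (0, 0) (16, 0) (16, 7.9895)]  |A|=143.8685
3. ⊥bis P0·P2 via (4.635,6.52): [(5.4244, 9.3145) (0, 9.994) (0, 0) (2.7933, 0)]  |A|=40.1145
4. ⊥bis P0·P3 via (7.355,8.86): [(5.4244, 9.3145) (0, 9.994) (0, 0) (2.7933, 0)]  |A|=40.1145
5. canonical 4-gon: [(5.4244, 9.3145) (0, 9.994) (0, 0) (2.7933, 0)]
6. shoelace: 40.1145

Area of P0's cell: 40.1145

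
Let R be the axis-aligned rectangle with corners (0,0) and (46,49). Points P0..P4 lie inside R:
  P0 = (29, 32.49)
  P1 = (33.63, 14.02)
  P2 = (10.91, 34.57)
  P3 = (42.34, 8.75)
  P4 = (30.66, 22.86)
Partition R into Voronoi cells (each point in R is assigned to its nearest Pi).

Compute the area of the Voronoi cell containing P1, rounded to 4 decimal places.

Area of P1's cell: 483.0671

1. box [0,46]×[0,49]: [(0, 0) (46, 0) (46, 49) (0, 49)]
2. ⊥bis P1·P0 via (31.315,23.255): [(0, 15.4051) (0, 0) (46, 0) (46, 26.9362)]  |A|=973.8486
3. ⊥bis P1·P2 via (22.27,24.295): [(18.4014, 20.0179) (0.2954, 0) (46, 0) (46, 26.9362)]  |A|=829.1547
4. ⊥bis P1·P3 via (37.985,11.385): [(18.4014, 20.0179) (0.2954, 0) (31.0965, 0) (46, 24.6318) (46, 26.9362)]  |A|=645.6045
5. ⊥bis P1·P4 via (32.145,18.44): [(10.3515, 11.118) (0.2954, 0) (31.0965, 0) (44.8328, 22.7028)]  |A|=483.0671
6. canonical 4-gon: [(10.3515, 11.118) (0.2954, 0) (31.0965, 0) (44.8328, 22.7028)]
7. shoelace: 483.0671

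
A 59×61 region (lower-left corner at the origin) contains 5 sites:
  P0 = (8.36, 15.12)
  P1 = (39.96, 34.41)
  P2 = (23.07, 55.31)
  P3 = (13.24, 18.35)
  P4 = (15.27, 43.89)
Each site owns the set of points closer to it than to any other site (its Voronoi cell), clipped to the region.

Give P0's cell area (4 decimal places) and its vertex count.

Area of P0's cell: 361.3358 (4 vertices)

1. box [0,59]×[0,61]: [(0, 0) (59, 0) (59, 61) (0, 61)]
2. ⊥bis P0·P1 via (24.16,24.765): [(0, 0) (39.2776, 0) (2.0406, 61) (0, 61)]  |A|=1260.2057
3. ⊥bis P0·P2 via (15.715,35.215): [(0, 40.9669) (0, 0) (39.2776, 0) (18.3752, 34.2413)]  |A|=1048.847
4. ⊥bis P0·P3 via (10.8,16.735): [(0, 33.052) (0, 0) (21.8766, 0)]  |A|=361.5338
5. ⊥bis P0·P4 via (11.815,29.505): [(0.5582, 32.2087) (0, 32.3427) (0, 0) (21.8766, 0)]  |A|=361.3358
6. canonical 4-gon: [(0.5582, 32.2087) (0, 32.3427) (0, 0) (21.8766, 0)]
7. shoelace: 361.3358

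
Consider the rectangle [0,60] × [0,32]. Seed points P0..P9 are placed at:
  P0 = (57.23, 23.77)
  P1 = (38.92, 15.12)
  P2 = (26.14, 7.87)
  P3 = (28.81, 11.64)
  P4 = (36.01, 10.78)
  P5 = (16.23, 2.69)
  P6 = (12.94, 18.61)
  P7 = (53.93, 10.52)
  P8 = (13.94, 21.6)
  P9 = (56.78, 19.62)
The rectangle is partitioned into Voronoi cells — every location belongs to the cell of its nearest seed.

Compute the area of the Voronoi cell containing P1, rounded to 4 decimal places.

1. box [0,60]×[0,32]: [(0, 0) (60, 0) (60, 32) (0, 32)]
2. ⊥bis P1·P0 via (48.075,19.445): [(0, 0) (57.2612, 0) (42.1438, 32) (0, 32)]  |A|=1590.4795
3. ⊥bis P1·P2 via (32.53,11.495): [(39.051, 0) (57.2612, 0) (42.1438, 32) (20.8977, 32)]  |A|=631.3004
4. ⊥bis P1·P3 via (33.865,13.38): [(37.5749, 2.602) (39.051, 0) (57.2612, 0) (42.1438, 32) (27.4557, 32)]  |A|=534.9032
5. ⊥bis P1·P4 via (37.465,12.95): [(32.9772, 15.9591) (56.7787, 0) (57.2612, 0) (42.1438, 32) (27.4557, 32)]  |A|=389.5678
6. ⊥bis P1·P5 via (27.575,8.905): [(32.9772, 15.9591) (56.7787, 0) (57.2612, 0) (42.1438, 32) (27.4557, 32)]  |A|=389.5678
7. ⊥bis P1·P6 via (25.93,16.865): [(27.8207, 30.9397) (32.9772, 15.9591) (56.7787, 0) (57.2612, 0) (42.1438, 32) (27.9631, 32)]  |A|=389.2988
8. ⊥bis P1·P7 via (46.425,12.82): [(27.8207, 30.9397) (32.9772, 15.9591) (44.9307, 7.9442) (48.3057, 18.9567) (42.1438, 32) (27.9631, 32)]  |A|=306.082
9. ⊥bis P1·P8 via (26.43,18.36): [(28.8885, 27.8375) (32.9772, 15.9591) (44.9307, 7.9442) (48.3057, 18.9567) (42.1438, 32) (29.9683, 32)]  |A|=301.1217
10. ⊥bis P1·P9 via (47.85,17.37): [(28.8885, 27.8375) (32.9772, 15.9591) (44.9307, 7.9442) (47.8362, 17.4248) (46.4725, 22.8371) (42.1438, 32) (29.9683, 32)]  |A|=298.8067
11. canonical 7-gon: [(28.8885, 27.8375) (32.9772, 15.9591) (44.9307, 7.9442) (47.8362, 17.4248) (46.4725, 22.8371) (42.1438, 32) (29.9683, 32)]
12. shoelace: 298.8067

Area of P1's cell: 298.8067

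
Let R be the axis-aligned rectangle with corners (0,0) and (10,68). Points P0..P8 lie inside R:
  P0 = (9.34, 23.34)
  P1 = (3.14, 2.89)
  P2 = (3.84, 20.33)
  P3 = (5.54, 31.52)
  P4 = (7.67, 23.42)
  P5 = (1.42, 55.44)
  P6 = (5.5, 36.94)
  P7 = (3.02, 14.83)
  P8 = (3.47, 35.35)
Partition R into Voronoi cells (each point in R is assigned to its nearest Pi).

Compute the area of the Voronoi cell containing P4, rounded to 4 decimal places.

1. box [0,10]×[0,68]: [(0, 0) (10, 0) (10, 68) (0, 68)]
2. ⊥bis P4·P0 via (8.505,23.38): [(0, 0) (7.385, 0) (10, 54.5881) (10, 68) (0, 68)]  |A|=608.626
3. ⊥bis P4·P1 via (5.405,13.155): [(0, 14.3476) (7.9879, 12.5851) (10, 54.5881) (10, 68) (0, 68)]  |A|=504.8521
4. ⊥bis P4·P2 via (5.755,21.875): [(0, 29.0082) (8.2828, 18.7418) (10, 54.5881) (10, 68) (0, 68)]  |A|=419.287
5. ⊥bis P4·P3 via (6.605,27.47): [(2.1798, 26.3063) (8.2828, 18.7418) (8.7277, 28.0282)]  |A|=30.0198
6. ⊥bis P4·P5 via (4.545,39.43): [(2.1798, 26.3063) (8.2828, 18.7418) (8.7277, 28.0282)]  |A|=30.0198
7. ⊥bis P4·P6 via (6.585,30.18): [(2.1798, 26.3063) (8.2828, 18.7418) (8.7277, 28.0282)]  |A|=30.0198
8. ⊥bis P4·P7 via (5.345,19.125): [(2.1798, 26.3063) (8.2828, 18.7418) (8.7277, 28.0282)]  |A|=30.0198
9. ⊥bis P4·P8 via (5.57,29.385): [(2.1798, 26.3063) (8.2828, 18.7418) (8.7277, 28.0282)]  |A|=30.0198
10. canonical 3-gon: [(2.1798, 26.3063) (8.2828, 18.7418) (8.7277, 28.0282)]
11. shoelace: 30.0198

Area of P4's cell: 30.0198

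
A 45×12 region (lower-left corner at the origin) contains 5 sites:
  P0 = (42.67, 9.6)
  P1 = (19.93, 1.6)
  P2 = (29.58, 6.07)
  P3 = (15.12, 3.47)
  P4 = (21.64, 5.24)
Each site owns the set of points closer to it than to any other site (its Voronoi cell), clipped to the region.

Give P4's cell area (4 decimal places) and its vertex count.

1. box [0,45]×[0,12]: [(0, 0) (45, 0) (45, 12) (0, 12)]
2. ⊥bis P4·P0 via (32.155,7.42): [(0, 0) (33.6933, 0) (31.2055, 12) (0, 12)]  |A|=389.3928
3. ⊥bis P4·P1 via (20.785,3.42): [(28.065, 0) (33.6933, 0) (31.2055, 12) (2.5211, 12)]  |A|=205.8759
4. ⊥bis P4·P2 via (25.61,5.655): [(26.1049, 0.9208) (24.9467, 12) (2.5211, 12)]  |A|=124.2285
5. ⊥bis P4·P3 via (18.38,4.355): [(18.3194, 4.5783) (26.1049, 0.9208) (24.9467, 12) (16.3046, 12)]  |A|=73.0802
6. canonical 4-gon: [(18.3194, 4.5783) (26.1049, 0.9208) (24.9467, 12) (16.3046, 12)]
7. shoelace: 73.0802

Area of P4's cell: 73.0802 (4 vertices)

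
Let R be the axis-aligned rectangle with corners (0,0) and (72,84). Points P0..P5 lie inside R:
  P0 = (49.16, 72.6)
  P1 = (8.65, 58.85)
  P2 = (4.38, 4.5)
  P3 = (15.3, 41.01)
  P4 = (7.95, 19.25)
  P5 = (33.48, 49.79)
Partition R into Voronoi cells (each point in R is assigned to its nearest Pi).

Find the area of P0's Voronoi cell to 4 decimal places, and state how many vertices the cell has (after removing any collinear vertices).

Area of P0's cell: 1306.4552 (4 vertices)

1. box [0,72]×[0,84]: [(0, 0) (72, 0) (72, 84) (0, 84)]
2. ⊥bis P0·P1 via (28.905,65.725): [(51.2135, 0) (72, 0) (72, 84) (22.7021, 84)]  |A|=2943.5452
3. ⊥bis P0·P2 via (26.77,38.55): [(41.3924, 28.9349) (72, 8.8085) (72, 84) (22.7021, 84)]  |A|=2508.0156
4. ⊥bis P0·P3 via (32.23,56.805): [(31.7626, 57.306) (72, 14.1772) (72, 84) (22.7021, 84)]  |A|=2062.7239
5. ⊥bis P0·P4 via (28.555,45.925): [(31.7626, 57.306) (72, 14.1772) (72, 84) (22.7021, 84)]  |A|=2062.7239
6. ⊥bis P0·P5 via (41.32,61.195): [(27.1322, 70.9479) (72, 40.105) (72, 84) (22.7021, 84)]  |A|=1306.4552
7. canonical 4-gon: [(27.1322, 70.9479) (72, 40.105) (72, 84) (22.7021, 84)]
8. shoelace: 1306.4552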